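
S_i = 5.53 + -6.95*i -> [5.53, -1.42, -8.37, -15.32, -22.27]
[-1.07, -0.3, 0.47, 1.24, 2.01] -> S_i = -1.07 + 0.77*i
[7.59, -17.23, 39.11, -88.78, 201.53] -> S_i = 7.59*(-2.27)^i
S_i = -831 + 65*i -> [-831, -766, -701, -636, -571]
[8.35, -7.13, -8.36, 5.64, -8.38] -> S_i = Random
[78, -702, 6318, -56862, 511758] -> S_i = 78*-9^i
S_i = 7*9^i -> [7, 63, 567, 5103, 45927]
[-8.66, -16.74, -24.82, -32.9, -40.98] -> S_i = -8.66 + -8.08*i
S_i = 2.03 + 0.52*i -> [2.03, 2.55, 3.07, 3.59, 4.11]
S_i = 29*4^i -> [29, 116, 464, 1856, 7424]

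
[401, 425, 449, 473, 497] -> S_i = 401 + 24*i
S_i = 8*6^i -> [8, 48, 288, 1728, 10368]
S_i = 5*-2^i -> [5, -10, 20, -40, 80]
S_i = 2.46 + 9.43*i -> [2.46, 11.89, 21.32, 30.75, 40.18]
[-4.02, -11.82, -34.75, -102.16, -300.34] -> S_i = -4.02*2.94^i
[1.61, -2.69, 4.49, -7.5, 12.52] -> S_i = 1.61*(-1.67)^i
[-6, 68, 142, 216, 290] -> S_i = -6 + 74*i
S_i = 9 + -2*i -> [9, 7, 5, 3, 1]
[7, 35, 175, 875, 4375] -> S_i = 7*5^i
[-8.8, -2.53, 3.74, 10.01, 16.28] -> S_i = -8.80 + 6.27*i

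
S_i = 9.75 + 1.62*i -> [9.75, 11.37, 12.99, 14.61, 16.23]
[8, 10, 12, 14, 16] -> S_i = 8 + 2*i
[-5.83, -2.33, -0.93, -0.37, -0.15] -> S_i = -5.83*0.40^i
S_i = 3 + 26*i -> [3, 29, 55, 81, 107]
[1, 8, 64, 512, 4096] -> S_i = 1*8^i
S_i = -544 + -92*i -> [-544, -636, -728, -820, -912]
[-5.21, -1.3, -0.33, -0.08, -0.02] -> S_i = -5.21*0.25^i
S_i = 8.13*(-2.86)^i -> [8.13, -23.25, 66.5, -190.19, 543.94]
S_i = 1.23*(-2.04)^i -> [1.23, -2.51, 5.12, -10.44, 21.3]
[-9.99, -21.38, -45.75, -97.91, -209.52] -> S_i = -9.99*2.14^i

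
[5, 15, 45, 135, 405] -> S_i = 5*3^i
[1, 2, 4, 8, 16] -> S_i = 1*2^i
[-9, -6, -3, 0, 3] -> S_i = -9 + 3*i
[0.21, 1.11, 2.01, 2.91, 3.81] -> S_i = 0.21 + 0.90*i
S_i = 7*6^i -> [7, 42, 252, 1512, 9072]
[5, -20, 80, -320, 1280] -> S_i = 5*-4^i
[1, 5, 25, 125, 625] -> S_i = 1*5^i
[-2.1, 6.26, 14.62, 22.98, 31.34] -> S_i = -2.10 + 8.36*i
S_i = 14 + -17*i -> [14, -3, -20, -37, -54]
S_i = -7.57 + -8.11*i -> [-7.57, -15.68, -23.79, -31.9, -40.01]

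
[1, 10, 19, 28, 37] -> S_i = 1 + 9*i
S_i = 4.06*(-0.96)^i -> [4.06, -3.9, 3.74, -3.59, 3.45]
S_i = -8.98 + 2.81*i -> [-8.98, -6.17, -3.36, -0.55, 2.26]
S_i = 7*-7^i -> [7, -49, 343, -2401, 16807]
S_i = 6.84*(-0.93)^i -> [6.84, -6.36, 5.92, -5.5, 5.12]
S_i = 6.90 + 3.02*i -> [6.9, 9.92, 12.94, 15.96, 18.98]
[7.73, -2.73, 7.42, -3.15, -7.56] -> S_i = Random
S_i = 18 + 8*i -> [18, 26, 34, 42, 50]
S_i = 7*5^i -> [7, 35, 175, 875, 4375]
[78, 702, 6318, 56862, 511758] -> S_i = 78*9^i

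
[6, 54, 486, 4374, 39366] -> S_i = 6*9^i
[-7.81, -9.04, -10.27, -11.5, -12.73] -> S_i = -7.81 + -1.23*i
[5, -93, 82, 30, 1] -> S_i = Random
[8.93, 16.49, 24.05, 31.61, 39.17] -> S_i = 8.93 + 7.56*i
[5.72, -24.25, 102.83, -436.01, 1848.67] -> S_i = 5.72*(-4.24)^i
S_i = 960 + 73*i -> [960, 1033, 1106, 1179, 1252]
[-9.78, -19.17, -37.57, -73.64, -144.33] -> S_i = -9.78*1.96^i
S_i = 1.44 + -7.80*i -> [1.44, -6.36, -14.16, -21.96, -29.76]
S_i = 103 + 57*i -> [103, 160, 217, 274, 331]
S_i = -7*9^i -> [-7, -63, -567, -5103, -45927]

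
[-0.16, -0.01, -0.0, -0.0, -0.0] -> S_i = -0.16*0.06^i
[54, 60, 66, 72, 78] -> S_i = 54 + 6*i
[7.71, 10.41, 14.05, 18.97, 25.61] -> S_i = 7.71*1.35^i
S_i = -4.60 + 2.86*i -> [-4.6, -1.74, 1.12, 3.98, 6.84]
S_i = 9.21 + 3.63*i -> [9.21, 12.84, 16.47, 20.1, 23.73]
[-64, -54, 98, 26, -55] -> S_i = Random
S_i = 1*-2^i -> [1, -2, 4, -8, 16]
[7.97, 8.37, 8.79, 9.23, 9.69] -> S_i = 7.97*1.05^i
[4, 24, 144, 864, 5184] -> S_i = 4*6^i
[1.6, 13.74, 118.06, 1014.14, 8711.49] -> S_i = 1.60*8.59^i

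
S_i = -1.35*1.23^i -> [-1.35, -1.66, -2.04, -2.51, -3.09]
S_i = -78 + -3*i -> [-78, -81, -84, -87, -90]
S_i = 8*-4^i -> [8, -32, 128, -512, 2048]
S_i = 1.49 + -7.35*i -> [1.49, -5.86, -13.21, -20.56, -27.91]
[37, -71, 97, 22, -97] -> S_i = Random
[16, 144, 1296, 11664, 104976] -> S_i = 16*9^i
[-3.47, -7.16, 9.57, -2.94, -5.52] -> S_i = Random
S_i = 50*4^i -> [50, 200, 800, 3200, 12800]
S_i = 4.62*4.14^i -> [4.62, 19.13, 79.18, 327.83, 1357.2]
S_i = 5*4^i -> [5, 20, 80, 320, 1280]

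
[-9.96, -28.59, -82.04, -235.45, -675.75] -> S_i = -9.96*2.87^i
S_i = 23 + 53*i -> [23, 76, 129, 182, 235]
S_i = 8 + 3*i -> [8, 11, 14, 17, 20]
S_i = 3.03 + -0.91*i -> [3.03, 2.12, 1.21, 0.3, -0.61]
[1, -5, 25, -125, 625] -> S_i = 1*-5^i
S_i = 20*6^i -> [20, 120, 720, 4320, 25920]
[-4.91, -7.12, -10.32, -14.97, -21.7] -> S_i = -4.91*1.45^i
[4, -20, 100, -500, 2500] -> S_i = 4*-5^i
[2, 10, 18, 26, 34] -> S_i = 2 + 8*i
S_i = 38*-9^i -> [38, -342, 3078, -27702, 249318]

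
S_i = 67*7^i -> [67, 469, 3283, 22981, 160867]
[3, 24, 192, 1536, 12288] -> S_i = 3*8^i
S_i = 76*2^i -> [76, 152, 304, 608, 1216]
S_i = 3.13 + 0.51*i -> [3.13, 3.64, 4.15, 4.66, 5.17]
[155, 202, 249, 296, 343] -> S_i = 155 + 47*i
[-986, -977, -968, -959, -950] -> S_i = -986 + 9*i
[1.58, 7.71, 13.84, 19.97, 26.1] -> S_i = 1.58 + 6.13*i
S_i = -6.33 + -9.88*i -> [-6.33, -16.21, -26.09, -35.97, -45.85]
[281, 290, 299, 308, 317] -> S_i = 281 + 9*i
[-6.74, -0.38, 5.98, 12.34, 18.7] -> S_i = -6.74 + 6.36*i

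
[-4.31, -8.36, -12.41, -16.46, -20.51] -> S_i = -4.31 + -4.05*i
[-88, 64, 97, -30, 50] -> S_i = Random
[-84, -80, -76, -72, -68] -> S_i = -84 + 4*i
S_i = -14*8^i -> [-14, -112, -896, -7168, -57344]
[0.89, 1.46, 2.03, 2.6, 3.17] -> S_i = 0.89 + 0.57*i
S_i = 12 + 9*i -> [12, 21, 30, 39, 48]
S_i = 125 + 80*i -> [125, 205, 285, 365, 445]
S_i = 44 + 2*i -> [44, 46, 48, 50, 52]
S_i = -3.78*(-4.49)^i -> [-3.78, 16.97, -76.21, 342.16, -1536.3]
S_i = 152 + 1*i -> [152, 153, 154, 155, 156]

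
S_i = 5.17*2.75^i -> [5.17, 14.22, 39.1, 107.52, 295.68]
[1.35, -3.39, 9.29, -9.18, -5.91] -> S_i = Random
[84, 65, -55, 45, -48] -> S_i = Random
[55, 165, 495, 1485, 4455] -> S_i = 55*3^i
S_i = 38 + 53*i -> [38, 91, 144, 197, 250]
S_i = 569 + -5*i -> [569, 564, 559, 554, 549]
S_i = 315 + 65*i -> [315, 380, 445, 510, 575]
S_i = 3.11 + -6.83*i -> [3.11, -3.72, -10.55, -17.38, -24.21]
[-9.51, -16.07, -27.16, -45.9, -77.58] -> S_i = -9.51*1.69^i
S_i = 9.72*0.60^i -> [9.72, 5.83, 3.5, 2.1, 1.26]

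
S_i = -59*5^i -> [-59, -295, -1475, -7375, -36875]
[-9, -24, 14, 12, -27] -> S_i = Random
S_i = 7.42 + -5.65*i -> [7.42, 1.77, -3.88, -9.53, -15.18]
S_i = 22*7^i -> [22, 154, 1078, 7546, 52822]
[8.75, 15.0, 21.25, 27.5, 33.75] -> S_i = 8.75 + 6.25*i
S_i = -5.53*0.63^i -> [-5.53, -3.48, -2.19, -1.38, -0.87]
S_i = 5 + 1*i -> [5, 6, 7, 8, 9]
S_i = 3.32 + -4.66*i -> [3.32, -1.34, -6.0, -10.66, -15.32]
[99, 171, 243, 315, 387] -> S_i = 99 + 72*i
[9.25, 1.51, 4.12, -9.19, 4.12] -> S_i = Random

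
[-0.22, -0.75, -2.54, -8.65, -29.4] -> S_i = -0.22*3.40^i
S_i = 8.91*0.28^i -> [8.91, 2.49, 0.7, 0.2, 0.05]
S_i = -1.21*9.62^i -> [-1.21, -11.64, -111.98, -1077.24, -10363.0]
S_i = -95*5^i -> [-95, -475, -2375, -11875, -59375]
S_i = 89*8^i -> [89, 712, 5696, 45568, 364544]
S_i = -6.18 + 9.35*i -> [-6.18, 3.17, 12.52, 21.87, 31.22]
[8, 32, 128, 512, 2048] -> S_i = 8*4^i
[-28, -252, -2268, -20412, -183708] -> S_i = -28*9^i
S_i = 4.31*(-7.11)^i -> [4.31, -30.64, 217.88, -1549.12, 11014.27]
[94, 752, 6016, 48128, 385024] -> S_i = 94*8^i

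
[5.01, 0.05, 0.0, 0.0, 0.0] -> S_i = 5.01*0.01^i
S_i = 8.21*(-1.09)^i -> [8.21, -8.95, 9.75, -10.63, 11.59]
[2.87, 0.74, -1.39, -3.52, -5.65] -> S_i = 2.87 + -2.13*i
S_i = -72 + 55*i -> [-72, -17, 38, 93, 148]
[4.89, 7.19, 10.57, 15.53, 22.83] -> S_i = 4.89*1.47^i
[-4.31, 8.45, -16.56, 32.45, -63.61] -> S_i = -4.31*(-1.96)^i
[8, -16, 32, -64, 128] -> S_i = 8*-2^i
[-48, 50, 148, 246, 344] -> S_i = -48 + 98*i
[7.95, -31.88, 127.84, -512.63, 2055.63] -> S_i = 7.95*(-4.01)^i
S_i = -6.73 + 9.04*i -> [-6.73, 2.31, 11.35, 20.39, 29.43]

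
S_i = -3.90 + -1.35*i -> [-3.9, -5.25, -6.6, -7.95, -9.3]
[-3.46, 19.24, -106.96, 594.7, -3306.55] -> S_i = -3.46*(-5.56)^i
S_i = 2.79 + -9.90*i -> [2.79, -7.11, -17.01, -26.91, -36.81]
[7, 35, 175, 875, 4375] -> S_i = 7*5^i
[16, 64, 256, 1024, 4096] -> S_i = 16*4^i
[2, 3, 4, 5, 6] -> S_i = 2 + 1*i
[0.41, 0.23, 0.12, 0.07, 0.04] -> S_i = 0.41*0.55^i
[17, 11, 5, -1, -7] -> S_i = 17 + -6*i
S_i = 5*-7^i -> [5, -35, 245, -1715, 12005]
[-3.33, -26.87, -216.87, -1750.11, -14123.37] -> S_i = -3.33*8.07^i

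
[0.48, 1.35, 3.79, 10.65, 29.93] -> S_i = 0.48*2.81^i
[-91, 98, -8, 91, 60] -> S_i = Random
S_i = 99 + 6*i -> [99, 105, 111, 117, 123]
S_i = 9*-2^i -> [9, -18, 36, -72, 144]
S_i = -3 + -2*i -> [-3, -5, -7, -9, -11]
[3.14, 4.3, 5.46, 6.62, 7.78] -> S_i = 3.14 + 1.16*i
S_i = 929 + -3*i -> [929, 926, 923, 920, 917]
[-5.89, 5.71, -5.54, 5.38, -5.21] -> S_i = -5.89*(-0.97)^i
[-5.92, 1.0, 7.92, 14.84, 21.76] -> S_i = -5.92 + 6.92*i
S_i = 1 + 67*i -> [1, 68, 135, 202, 269]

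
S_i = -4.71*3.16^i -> [-4.71, -14.88, -47.03, -148.62, -469.64]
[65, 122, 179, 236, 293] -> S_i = 65 + 57*i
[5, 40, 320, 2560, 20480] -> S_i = 5*8^i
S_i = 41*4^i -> [41, 164, 656, 2624, 10496]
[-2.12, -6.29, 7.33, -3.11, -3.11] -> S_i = Random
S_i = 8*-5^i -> [8, -40, 200, -1000, 5000]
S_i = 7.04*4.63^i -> [7.04, 32.6, 150.92, 698.74, 3235.17]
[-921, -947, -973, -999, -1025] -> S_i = -921 + -26*i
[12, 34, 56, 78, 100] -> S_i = 12 + 22*i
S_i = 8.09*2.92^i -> [8.09, 23.62, 68.98, 201.42, 588.14]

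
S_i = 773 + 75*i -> [773, 848, 923, 998, 1073]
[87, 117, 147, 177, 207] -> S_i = 87 + 30*i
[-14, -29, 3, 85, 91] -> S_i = Random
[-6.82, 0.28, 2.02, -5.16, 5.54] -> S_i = Random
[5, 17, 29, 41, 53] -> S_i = 5 + 12*i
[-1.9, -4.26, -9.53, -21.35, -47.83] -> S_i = -1.90*2.24^i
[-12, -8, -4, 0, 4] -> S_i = -12 + 4*i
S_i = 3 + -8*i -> [3, -5, -13, -21, -29]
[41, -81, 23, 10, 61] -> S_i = Random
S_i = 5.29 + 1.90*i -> [5.29, 7.19, 9.09, 10.99, 12.89]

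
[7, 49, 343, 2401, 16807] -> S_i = 7*7^i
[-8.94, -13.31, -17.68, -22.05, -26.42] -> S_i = -8.94 + -4.37*i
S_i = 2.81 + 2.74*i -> [2.81, 5.55, 8.29, 11.03, 13.77]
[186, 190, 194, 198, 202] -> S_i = 186 + 4*i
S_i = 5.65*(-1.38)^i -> [5.65, -7.8, 10.76, -14.85, 20.49]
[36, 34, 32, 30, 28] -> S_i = 36 + -2*i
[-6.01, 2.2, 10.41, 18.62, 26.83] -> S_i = -6.01 + 8.21*i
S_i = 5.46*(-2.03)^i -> [5.46, -11.08, 22.5, -45.68, 92.72]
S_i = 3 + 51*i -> [3, 54, 105, 156, 207]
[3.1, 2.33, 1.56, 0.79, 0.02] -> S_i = 3.10 + -0.77*i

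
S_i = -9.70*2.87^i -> [-9.7, -27.84, -79.9, -229.31, -658.11]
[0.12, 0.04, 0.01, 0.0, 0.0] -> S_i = 0.12*0.34^i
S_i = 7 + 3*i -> [7, 10, 13, 16, 19]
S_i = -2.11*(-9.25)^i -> [-2.11, 19.52, -180.54, 1669.97, -15447.19]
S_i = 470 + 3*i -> [470, 473, 476, 479, 482]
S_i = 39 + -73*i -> [39, -34, -107, -180, -253]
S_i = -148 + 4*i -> [-148, -144, -140, -136, -132]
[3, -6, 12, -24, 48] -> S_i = 3*-2^i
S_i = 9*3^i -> [9, 27, 81, 243, 729]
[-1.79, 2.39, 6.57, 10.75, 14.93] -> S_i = -1.79 + 4.18*i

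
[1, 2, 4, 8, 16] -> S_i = 1*2^i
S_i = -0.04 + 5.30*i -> [-0.04, 5.26, 10.56, 15.86, 21.16]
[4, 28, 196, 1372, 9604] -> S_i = 4*7^i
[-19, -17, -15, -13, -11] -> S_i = -19 + 2*i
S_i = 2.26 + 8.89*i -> [2.26, 11.15, 20.04, 28.93, 37.82]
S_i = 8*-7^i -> [8, -56, 392, -2744, 19208]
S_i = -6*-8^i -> [-6, 48, -384, 3072, -24576]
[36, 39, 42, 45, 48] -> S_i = 36 + 3*i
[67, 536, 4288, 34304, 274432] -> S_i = 67*8^i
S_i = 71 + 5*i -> [71, 76, 81, 86, 91]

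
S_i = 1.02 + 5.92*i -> [1.02, 6.94, 12.86, 18.78, 24.7]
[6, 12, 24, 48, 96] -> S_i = 6*2^i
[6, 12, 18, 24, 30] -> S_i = 6 + 6*i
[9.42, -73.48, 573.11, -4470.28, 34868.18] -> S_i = 9.42*(-7.80)^i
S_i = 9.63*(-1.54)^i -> [9.63, -14.83, 22.84, -35.17, 54.16]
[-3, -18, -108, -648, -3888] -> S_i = -3*6^i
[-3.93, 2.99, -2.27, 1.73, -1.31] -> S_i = -3.93*(-0.76)^i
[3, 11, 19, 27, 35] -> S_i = 3 + 8*i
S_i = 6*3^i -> [6, 18, 54, 162, 486]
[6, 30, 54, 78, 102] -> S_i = 6 + 24*i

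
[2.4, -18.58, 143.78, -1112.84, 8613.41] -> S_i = 2.40*(-7.74)^i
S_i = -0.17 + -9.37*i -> [-0.17, -9.54, -18.91, -28.28, -37.65]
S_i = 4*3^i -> [4, 12, 36, 108, 324]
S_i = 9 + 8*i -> [9, 17, 25, 33, 41]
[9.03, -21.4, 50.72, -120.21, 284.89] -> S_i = 9.03*(-2.37)^i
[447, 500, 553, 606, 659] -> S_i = 447 + 53*i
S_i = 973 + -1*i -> [973, 972, 971, 970, 969]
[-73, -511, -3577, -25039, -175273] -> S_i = -73*7^i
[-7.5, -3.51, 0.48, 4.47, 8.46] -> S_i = -7.50 + 3.99*i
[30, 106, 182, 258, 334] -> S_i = 30 + 76*i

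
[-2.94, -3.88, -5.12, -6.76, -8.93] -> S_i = -2.94*1.32^i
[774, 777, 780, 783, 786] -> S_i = 774 + 3*i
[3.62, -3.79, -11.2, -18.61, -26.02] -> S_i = 3.62 + -7.41*i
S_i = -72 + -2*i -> [-72, -74, -76, -78, -80]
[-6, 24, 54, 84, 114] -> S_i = -6 + 30*i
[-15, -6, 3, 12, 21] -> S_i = -15 + 9*i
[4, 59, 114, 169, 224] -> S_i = 4 + 55*i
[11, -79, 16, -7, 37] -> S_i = Random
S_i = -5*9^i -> [-5, -45, -405, -3645, -32805]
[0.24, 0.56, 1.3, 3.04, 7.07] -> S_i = 0.24*2.33^i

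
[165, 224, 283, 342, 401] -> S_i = 165 + 59*i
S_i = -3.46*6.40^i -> [-3.46, -22.14, -141.72, -907.02, -5804.92]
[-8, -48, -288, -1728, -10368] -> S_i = -8*6^i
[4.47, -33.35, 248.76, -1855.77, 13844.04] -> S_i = 4.47*(-7.46)^i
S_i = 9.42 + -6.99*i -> [9.42, 2.43, -4.56, -11.55, -18.54]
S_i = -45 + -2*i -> [-45, -47, -49, -51, -53]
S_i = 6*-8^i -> [6, -48, 384, -3072, 24576]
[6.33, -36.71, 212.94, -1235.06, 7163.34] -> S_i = 6.33*(-5.80)^i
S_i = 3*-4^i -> [3, -12, 48, -192, 768]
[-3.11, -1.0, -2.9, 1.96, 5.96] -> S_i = Random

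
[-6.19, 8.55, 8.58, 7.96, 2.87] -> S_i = Random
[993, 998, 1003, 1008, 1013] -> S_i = 993 + 5*i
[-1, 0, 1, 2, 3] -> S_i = -1 + 1*i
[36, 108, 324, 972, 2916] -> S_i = 36*3^i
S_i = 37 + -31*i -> [37, 6, -25, -56, -87]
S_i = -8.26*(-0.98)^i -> [-8.26, 8.09, -7.93, 7.77, -7.62]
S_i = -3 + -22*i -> [-3, -25, -47, -69, -91]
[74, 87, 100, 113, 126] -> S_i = 74 + 13*i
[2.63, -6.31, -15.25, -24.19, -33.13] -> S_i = 2.63 + -8.94*i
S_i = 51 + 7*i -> [51, 58, 65, 72, 79]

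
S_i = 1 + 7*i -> [1, 8, 15, 22, 29]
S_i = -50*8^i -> [-50, -400, -3200, -25600, -204800]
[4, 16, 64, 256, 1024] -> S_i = 4*4^i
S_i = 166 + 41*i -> [166, 207, 248, 289, 330]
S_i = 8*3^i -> [8, 24, 72, 216, 648]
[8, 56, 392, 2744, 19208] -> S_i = 8*7^i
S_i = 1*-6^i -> [1, -6, 36, -216, 1296]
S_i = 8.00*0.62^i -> [8.0, 4.96, 3.08, 1.91, 1.18]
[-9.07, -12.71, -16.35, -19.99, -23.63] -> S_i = -9.07 + -3.64*i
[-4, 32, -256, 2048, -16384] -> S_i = -4*-8^i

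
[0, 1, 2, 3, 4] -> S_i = 0 + 1*i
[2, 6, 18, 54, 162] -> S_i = 2*3^i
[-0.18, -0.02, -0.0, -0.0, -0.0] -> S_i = -0.18*0.10^i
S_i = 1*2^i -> [1, 2, 4, 8, 16]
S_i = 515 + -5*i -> [515, 510, 505, 500, 495]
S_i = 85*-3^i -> [85, -255, 765, -2295, 6885]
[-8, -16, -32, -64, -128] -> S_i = -8*2^i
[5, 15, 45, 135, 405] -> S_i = 5*3^i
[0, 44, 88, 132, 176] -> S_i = 0 + 44*i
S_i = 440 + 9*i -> [440, 449, 458, 467, 476]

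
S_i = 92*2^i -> [92, 184, 368, 736, 1472]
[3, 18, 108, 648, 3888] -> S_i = 3*6^i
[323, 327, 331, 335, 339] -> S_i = 323 + 4*i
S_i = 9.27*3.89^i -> [9.27, 36.06, 140.27, 545.67, 2122.65]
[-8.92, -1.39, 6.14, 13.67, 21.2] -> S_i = -8.92 + 7.53*i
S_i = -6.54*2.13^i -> [-6.54, -13.93, -29.67, -63.2, -134.62]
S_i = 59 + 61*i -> [59, 120, 181, 242, 303]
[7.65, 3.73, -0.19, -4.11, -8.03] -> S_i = 7.65 + -3.92*i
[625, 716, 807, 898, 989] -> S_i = 625 + 91*i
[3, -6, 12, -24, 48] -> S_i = 3*-2^i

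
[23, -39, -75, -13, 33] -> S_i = Random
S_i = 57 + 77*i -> [57, 134, 211, 288, 365]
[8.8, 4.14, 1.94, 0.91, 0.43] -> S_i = 8.80*0.47^i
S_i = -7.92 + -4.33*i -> [-7.92, -12.25, -16.58, -20.91, -25.24]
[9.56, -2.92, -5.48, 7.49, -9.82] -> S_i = Random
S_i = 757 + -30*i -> [757, 727, 697, 667, 637]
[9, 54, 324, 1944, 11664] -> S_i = 9*6^i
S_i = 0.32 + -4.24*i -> [0.32, -3.92, -8.16, -12.4, -16.64]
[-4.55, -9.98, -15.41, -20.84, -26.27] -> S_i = -4.55 + -5.43*i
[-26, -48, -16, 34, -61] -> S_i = Random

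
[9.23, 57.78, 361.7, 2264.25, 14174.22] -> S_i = 9.23*6.26^i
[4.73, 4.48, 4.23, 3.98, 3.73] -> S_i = 4.73 + -0.25*i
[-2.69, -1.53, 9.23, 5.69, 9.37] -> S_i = Random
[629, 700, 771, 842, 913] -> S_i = 629 + 71*i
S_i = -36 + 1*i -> [-36, -35, -34, -33, -32]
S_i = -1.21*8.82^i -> [-1.21, -10.67, -94.13, -830.22, -7322.51]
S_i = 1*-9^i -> [1, -9, 81, -729, 6561]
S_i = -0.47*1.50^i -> [-0.47, -0.7, -1.06, -1.59, -2.38]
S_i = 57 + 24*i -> [57, 81, 105, 129, 153]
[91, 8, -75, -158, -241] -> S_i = 91 + -83*i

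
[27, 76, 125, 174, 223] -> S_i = 27 + 49*i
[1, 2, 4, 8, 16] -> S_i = 1*2^i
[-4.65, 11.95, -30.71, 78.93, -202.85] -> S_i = -4.65*(-2.57)^i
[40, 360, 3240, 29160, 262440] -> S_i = 40*9^i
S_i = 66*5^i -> [66, 330, 1650, 8250, 41250]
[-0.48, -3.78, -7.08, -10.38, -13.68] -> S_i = -0.48 + -3.30*i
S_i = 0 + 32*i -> [0, 32, 64, 96, 128]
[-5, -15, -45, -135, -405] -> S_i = -5*3^i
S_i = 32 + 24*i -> [32, 56, 80, 104, 128]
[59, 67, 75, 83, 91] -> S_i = 59 + 8*i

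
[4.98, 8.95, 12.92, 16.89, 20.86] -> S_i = 4.98 + 3.97*i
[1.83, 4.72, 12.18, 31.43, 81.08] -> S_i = 1.83*2.58^i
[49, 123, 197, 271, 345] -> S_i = 49 + 74*i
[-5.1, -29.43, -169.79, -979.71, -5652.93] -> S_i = -5.10*5.77^i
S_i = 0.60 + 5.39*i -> [0.6, 5.99, 11.38, 16.77, 22.16]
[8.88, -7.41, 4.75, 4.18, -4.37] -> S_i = Random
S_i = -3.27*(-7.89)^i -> [-3.27, 25.8, -203.56, 1606.12, -12672.31]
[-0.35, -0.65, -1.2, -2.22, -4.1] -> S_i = -0.35*1.85^i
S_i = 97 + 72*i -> [97, 169, 241, 313, 385]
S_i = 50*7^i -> [50, 350, 2450, 17150, 120050]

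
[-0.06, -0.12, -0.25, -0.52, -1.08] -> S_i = -0.06*2.06^i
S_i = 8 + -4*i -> [8, 4, 0, -4, -8]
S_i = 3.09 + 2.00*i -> [3.09, 5.09, 7.09, 9.09, 11.09]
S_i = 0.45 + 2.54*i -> [0.45, 2.99, 5.53, 8.07, 10.61]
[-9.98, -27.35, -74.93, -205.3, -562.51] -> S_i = -9.98*2.74^i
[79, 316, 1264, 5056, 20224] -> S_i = 79*4^i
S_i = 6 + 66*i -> [6, 72, 138, 204, 270]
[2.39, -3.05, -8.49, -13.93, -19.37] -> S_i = 2.39 + -5.44*i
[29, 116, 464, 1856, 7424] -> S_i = 29*4^i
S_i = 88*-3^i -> [88, -264, 792, -2376, 7128]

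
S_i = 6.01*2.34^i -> [6.01, 14.06, 32.91, 77.01, 180.19]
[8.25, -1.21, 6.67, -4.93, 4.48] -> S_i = Random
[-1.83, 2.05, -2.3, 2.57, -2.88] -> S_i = -1.83*(-1.12)^i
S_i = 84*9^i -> [84, 756, 6804, 61236, 551124]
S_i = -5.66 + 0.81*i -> [-5.66, -4.85, -4.04, -3.23, -2.42]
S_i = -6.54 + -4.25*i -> [-6.54, -10.79, -15.04, -19.29, -23.54]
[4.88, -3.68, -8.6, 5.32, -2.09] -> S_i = Random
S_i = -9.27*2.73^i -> [-9.27, -25.31, -69.09, -188.61, -514.91]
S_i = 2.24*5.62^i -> [2.24, 12.59, 70.75, 397.61, 2234.57]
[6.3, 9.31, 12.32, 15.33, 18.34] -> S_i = 6.30 + 3.01*i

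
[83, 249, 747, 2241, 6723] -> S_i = 83*3^i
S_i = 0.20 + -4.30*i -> [0.2, -4.1, -8.4, -12.7, -17.0]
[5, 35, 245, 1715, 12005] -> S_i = 5*7^i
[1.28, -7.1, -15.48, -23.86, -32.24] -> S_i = 1.28 + -8.38*i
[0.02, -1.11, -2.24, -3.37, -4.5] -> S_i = 0.02 + -1.13*i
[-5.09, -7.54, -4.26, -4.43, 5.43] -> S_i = Random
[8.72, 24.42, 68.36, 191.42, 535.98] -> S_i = 8.72*2.80^i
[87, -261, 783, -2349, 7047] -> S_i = 87*-3^i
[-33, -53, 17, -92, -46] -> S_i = Random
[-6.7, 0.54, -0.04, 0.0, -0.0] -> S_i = -6.70*(-0.08)^i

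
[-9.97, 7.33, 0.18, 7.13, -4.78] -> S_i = Random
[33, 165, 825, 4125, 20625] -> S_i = 33*5^i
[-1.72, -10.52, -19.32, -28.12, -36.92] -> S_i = -1.72 + -8.80*i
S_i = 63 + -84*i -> [63, -21, -105, -189, -273]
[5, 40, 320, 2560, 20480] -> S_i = 5*8^i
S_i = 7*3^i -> [7, 21, 63, 189, 567]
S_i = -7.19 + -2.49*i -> [-7.19, -9.68, -12.17, -14.66, -17.15]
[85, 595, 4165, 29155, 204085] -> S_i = 85*7^i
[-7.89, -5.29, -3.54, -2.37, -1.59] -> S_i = -7.89*0.67^i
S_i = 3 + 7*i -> [3, 10, 17, 24, 31]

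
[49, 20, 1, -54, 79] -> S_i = Random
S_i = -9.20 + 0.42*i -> [-9.2, -8.78, -8.36, -7.94, -7.52]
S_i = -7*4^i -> [-7, -28, -112, -448, -1792]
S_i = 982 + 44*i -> [982, 1026, 1070, 1114, 1158]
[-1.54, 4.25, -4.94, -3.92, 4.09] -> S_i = Random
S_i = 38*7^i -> [38, 266, 1862, 13034, 91238]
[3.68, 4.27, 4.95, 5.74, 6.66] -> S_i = 3.68*1.16^i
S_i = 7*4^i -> [7, 28, 112, 448, 1792]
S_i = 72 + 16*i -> [72, 88, 104, 120, 136]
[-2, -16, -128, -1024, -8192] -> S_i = -2*8^i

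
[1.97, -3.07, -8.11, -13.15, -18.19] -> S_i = 1.97 + -5.04*i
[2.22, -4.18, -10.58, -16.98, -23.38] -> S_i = 2.22 + -6.40*i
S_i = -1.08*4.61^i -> [-1.08, -4.98, -22.95, -105.81, -487.78]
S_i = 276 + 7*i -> [276, 283, 290, 297, 304]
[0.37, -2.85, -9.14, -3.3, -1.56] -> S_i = Random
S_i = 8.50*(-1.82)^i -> [8.5, -15.47, 28.16, -51.24, 93.26]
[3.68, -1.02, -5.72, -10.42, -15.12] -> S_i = 3.68 + -4.70*i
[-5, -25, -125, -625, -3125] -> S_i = -5*5^i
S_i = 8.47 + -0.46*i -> [8.47, 8.01, 7.55, 7.09, 6.63]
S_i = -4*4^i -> [-4, -16, -64, -256, -1024]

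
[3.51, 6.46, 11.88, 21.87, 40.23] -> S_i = 3.51*1.84^i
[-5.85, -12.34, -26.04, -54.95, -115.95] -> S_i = -5.85*2.11^i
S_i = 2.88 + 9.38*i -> [2.88, 12.26, 21.64, 31.02, 40.4]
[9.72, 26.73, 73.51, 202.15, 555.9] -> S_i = 9.72*2.75^i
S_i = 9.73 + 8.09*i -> [9.73, 17.82, 25.91, 34.0, 42.09]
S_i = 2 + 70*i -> [2, 72, 142, 212, 282]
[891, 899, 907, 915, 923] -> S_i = 891 + 8*i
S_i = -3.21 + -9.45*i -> [-3.21, -12.66, -22.11, -31.56, -41.01]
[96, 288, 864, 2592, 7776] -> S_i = 96*3^i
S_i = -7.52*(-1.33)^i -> [-7.52, 10.0, -13.3, 17.69, -23.53]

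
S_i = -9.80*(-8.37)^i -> [-9.8, 82.03, -686.56, 5746.49, -48098.1]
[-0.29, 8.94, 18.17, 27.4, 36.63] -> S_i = -0.29 + 9.23*i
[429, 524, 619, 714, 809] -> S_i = 429 + 95*i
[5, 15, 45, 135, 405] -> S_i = 5*3^i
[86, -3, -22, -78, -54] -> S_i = Random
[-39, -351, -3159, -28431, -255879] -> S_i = -39*9^i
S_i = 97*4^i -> [97, 388, 1552, 6208, 24832]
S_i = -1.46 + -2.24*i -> [-1.46, -3.7, -5.94, -8.18, -10.42]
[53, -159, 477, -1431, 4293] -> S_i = 53*-3^i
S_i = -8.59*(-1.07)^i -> [-8.59, 9.19, -9.83, 10.52, -11.26]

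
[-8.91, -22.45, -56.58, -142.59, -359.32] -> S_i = -8.91*2.52^i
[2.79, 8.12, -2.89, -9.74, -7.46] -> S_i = Random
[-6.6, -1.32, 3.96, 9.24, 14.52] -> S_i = -6.60 + 5.28*i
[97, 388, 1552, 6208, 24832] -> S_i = 97*4^i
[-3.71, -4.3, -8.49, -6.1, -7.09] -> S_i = Random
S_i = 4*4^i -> [4, 16, 64, 256, 1024]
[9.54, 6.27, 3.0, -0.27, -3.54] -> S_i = 9.54 + -3.27*i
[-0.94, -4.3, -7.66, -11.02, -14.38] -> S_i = -0.94 + -3.36*i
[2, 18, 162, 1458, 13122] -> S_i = 2*9^i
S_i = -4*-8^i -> [-4, 32, -256, 2048, -16384]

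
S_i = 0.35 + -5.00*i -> [0.35, -4.65, -9.65, -14.65, -19.65]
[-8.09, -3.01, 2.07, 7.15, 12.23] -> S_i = -8.09 + 5.08*i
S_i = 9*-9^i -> [9, -81, 729, -6561, 59049]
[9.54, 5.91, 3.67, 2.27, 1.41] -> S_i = 9.54*0.62^i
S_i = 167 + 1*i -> [167, 168, 169, 170, 171]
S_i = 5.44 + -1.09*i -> [5.44, 4.35, 3.26, 2.17, 1.08]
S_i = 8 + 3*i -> [8, 11, 14, 17, 20]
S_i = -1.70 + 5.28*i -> [-1.7, 3.58, 8.86, 14.14, 19.42]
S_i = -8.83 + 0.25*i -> [-8.83, -8.58, -8.33, -8.08, -7.83]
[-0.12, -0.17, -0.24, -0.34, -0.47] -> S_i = -0.12*1.41^i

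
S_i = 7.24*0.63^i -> [7.24, 4.56, 2.87, 1.81, 1.14]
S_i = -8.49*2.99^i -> [-8.49, -25.39, -75.9, -226.95, -678.57]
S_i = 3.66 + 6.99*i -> [3.66, 10.65, 17.64, 24.63, 31.62]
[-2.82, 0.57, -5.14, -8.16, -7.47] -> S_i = Random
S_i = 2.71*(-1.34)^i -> [2.71, -3.63, 4.87, -6.52, 8.74]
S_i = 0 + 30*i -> [0, 30, 60, 90, 120]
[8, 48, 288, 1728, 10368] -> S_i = 8*6^i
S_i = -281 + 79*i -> [-281, -202, -123, -44, 35]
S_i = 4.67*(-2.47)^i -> [4.67, -11.53, 28.49, -70.37, 173.82]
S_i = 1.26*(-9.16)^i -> [1.26, -11.54, 105.72, -968.4, 8870.59]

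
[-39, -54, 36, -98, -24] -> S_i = Random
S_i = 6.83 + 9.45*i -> [6.83, 16.28, 25.73, 35.18, 44.63]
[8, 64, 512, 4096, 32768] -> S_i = 8*8^i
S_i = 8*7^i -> [8, 56, 392, 2744, 19208]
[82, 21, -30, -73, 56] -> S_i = Random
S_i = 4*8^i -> [4, 32, 256, 2048, 16384]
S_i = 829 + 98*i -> [829, 927, 1025, 1123, 1221]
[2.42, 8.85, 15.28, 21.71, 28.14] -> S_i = 2.42 + 6.43*i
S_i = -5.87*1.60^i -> [-5.87, -9.39, -15.03, -24.04, -38.47]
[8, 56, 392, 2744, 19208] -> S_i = 8*7^i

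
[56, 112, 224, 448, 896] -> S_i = 56*2^i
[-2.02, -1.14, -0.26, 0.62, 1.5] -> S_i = -2.02 + 0.88*i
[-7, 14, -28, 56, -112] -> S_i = -7*-2^i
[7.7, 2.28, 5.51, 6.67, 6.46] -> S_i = Random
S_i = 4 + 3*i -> [4, 7, 10, 13, 16]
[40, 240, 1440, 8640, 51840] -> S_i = 40*6^i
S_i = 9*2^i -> [9, 18, 36, 72, 144]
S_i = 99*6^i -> [99, 594, 3564, 21384, 128304]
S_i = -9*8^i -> [-9, -72, -576, -4608, -36864]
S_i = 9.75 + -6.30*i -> [9.75, 3.45, -2.85, -9.15, -15.45]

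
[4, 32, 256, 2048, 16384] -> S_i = 4*8^i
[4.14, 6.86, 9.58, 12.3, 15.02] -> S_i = 4.14 + 2.72*i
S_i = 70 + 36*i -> [70, 106, 142, 178, 214]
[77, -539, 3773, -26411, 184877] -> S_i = 77*-7^i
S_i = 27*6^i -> [27, 162, 972, 5832, 34992]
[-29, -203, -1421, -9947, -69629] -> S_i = -29*7^i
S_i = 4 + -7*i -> [4, -3, -10, -17, -24]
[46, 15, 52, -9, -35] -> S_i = Random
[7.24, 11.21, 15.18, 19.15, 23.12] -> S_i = 7.24 + 3.97*i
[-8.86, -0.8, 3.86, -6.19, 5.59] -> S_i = Random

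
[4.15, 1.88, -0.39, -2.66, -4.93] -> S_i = 4.15 + -2.27*i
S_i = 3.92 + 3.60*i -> [3.92, 7.52, 11.12, 14.72, 18.32]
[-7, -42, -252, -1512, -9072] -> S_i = -7*6^i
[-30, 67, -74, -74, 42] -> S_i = Random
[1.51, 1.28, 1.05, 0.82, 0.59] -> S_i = 1.51 + -0.23*i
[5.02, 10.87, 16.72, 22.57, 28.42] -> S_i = 5.02 + 5.85*i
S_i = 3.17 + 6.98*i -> [3.17, 10.15, 17.13, 24.11, 31.09]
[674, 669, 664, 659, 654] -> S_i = 674 + -5*i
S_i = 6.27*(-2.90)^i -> [6.27, -18.18, 52.73, -152.92, 443.47]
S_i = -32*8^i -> [-32, -256, -2048, -16384, -131072]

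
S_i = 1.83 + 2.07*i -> [1.83, 3.9, 5.97, 8.04, 10.11]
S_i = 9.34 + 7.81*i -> [9.34, 17.15, 24.96, 32.77, 40.58]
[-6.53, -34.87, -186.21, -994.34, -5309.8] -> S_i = -6.53*5.34^i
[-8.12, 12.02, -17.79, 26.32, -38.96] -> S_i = -8.12*(-1.48)^i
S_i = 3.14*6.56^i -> [3.14, 20.6, 135.13, 886.42, 5814.94]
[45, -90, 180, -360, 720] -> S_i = 45*-2^i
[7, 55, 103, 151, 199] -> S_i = 7 + 48*i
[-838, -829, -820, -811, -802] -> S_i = -838 + 9*i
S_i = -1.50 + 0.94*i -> [-1.5, -0.56, 0.38, 1.32, 2.26]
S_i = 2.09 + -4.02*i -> [2.09, -1.93, -5.95, -9.97, -13.99]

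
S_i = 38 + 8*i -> [38, 46, 54, 62, 70]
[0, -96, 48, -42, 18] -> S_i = Random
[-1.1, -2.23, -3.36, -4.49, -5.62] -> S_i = -1.10 + -1.13*i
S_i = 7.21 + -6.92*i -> [7.21, 0.29, -6.63, -13.55, -20.47]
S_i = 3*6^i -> [3, 18, 108, 648, 3888]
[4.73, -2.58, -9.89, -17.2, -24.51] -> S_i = 4.73 + -7.31*i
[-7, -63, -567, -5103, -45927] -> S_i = -7*9^i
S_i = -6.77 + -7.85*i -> [-6.77, -14.62, -22.47, -30.32, -38.17]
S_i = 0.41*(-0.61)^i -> [0.41, -0.25, 0.15, -0.09, 0.06]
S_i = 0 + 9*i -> [0, 9, 18, 27, 36]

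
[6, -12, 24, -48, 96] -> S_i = 6*-2^i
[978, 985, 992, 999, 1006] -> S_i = 978 + 7*i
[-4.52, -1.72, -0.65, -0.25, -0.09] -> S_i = -4.52*0.38^i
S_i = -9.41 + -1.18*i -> [-9.41, -10.59, -11.77, -12.95, -14.13]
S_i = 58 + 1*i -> [58, 59, 60, 61, 62]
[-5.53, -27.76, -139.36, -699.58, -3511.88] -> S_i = -5.53*5.02^i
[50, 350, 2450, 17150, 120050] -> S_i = 50*7^i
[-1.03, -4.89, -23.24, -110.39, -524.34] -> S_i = -1.03*4.75^i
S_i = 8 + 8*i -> [8, 16, 24, 32, 40]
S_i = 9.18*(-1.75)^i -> [9.18, -16.06, 28.11, -49.2, 86.1]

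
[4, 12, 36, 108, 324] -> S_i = 4*3^i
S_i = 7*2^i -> [7, 14, 28, 56, 112]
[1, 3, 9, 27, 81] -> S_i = 1*3^i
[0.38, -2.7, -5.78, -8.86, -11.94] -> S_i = 0.38 + -3.08*i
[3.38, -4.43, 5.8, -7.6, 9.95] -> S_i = 3.38*(-1.31)^i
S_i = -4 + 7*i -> [-4, 3, 10, 17, 24]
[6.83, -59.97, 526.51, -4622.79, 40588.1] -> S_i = 6.83*(-8.78)^i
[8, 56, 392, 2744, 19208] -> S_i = 8*7^i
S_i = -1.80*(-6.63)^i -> [-1.8, 11.93, -79.12, 524.58, -3477.98]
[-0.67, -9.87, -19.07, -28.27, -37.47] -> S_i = -0.67 + -9.20*i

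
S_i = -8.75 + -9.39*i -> [-8.75, -18.14, -27.53, -36.92, -46.31]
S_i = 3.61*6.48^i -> [3.61, 23.39, 151.59, 982.27, 6365.13]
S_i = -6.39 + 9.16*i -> [-6.39, 2.77, 11.93, 21.09, 30.25]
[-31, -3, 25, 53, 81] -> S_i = -31 + 28*i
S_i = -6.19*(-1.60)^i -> [-6.19, 9.9, -15.85, 25.35, -40.57]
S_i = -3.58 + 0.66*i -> [-3.58, -2.92, -2.26, -1.6, -0.94]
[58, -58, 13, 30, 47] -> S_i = Random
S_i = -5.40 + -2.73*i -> [-5.4, -8.13, -10.86, -13.59, -16.32]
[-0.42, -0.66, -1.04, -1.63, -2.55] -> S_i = -0.42*1.57^i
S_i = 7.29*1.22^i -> [7.29, 8.89, 10.85, 13.24, 16.15]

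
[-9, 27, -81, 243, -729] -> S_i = -9*-3^i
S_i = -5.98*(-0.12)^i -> [-5.98, 0.72, -0.09, 0.01, -0.0]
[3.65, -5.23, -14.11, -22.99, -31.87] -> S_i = 3.65 + -8.88*i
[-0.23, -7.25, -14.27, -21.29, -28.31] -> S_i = -0.23 + -7.02*i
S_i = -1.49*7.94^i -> [-1.49, -11.83, -93.93, -745.84, -5922.0]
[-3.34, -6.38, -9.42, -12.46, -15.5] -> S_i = -3.34 + -3.04*i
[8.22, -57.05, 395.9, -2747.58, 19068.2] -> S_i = 8.22*(-6.94)^i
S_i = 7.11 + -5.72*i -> [7.11, 1.39, -4.33, -10.05, -15.77]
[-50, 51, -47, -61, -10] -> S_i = Random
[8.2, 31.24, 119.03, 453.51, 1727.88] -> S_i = 8.20*3.81^i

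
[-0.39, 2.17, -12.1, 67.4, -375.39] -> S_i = -0.39*(-5.57)^i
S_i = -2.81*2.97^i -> [-2.81, -8.35, -24.79, -73.62, -218.64]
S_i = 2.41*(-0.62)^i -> [2.41, -1.49, 0.93, -0.57, 0.36]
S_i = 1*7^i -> [1, 7, 49, 343, 2401]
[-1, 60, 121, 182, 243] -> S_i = -1 + 61*i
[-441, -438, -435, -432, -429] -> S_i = -441 + 3*i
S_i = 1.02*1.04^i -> [1.02, 1.06, 1.1, 1.15, 1.19]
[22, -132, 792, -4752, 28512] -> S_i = 22*-6^i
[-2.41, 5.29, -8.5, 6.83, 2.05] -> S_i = Random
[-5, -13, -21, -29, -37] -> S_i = -5 + -8*i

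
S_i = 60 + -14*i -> [60, 46, 32, 18, 4]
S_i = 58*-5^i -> [58, -290, 1450, -7250, 36250]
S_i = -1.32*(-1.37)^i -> [-1.32, 1.81, -2.48, 3.39, -4.65]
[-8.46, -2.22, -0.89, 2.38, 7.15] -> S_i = Random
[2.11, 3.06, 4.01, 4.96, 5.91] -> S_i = 2.11 + 0.95*i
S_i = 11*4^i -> [11, 44, 176, 704, 2816]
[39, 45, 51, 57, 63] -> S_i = 39 + 6*i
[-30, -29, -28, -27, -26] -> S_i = -30 + 1*i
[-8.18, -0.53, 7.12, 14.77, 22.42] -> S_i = -8.18 + 7.65*i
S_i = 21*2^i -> [21, 42, 84, 168, 336]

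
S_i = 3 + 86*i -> [3, 89, 175, 261, 347]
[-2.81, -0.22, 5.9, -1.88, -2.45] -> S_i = Random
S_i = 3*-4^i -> [3, -12, 48, -192, 768]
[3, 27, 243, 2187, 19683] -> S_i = 3*9^i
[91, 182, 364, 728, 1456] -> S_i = 91*2^i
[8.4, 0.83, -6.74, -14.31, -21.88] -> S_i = 8.40 + -7.57*i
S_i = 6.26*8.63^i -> [6.26, 54.02, 466.23, 4023.53, 34723.02]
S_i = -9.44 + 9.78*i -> [-9.44, 0.34, 10.12, 19.9, 29.68]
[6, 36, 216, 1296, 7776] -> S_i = 6*6^i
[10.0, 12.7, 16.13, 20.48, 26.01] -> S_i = 10.00*1.27^i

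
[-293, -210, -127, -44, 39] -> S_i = -293 + 83*i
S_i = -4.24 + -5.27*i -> [-4.24, -9.51, -14.78, -20.05, -25.32]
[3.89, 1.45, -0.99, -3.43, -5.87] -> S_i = 3.89 + -2.44*i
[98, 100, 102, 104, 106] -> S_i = 98 + 2*i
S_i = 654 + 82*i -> [654, 736, 818, 900, 982]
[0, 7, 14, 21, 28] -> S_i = 0 + 7*i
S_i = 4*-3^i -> [4, -12, 36, -108, 324]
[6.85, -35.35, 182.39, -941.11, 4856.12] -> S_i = 6.85*(-5.16)^i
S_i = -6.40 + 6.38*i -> [-6.4, -0.02, 6.36, 12.74, 19.12]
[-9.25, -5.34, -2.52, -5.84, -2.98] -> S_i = Random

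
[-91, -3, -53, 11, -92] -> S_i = Random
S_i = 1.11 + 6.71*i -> [1.11, 7.82, 14.53, 21.24, 27.95]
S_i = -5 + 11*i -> [-5, 6, 17, 28, 39]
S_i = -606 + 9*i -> [-606, -597, -588, -579, -570]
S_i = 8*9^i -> [8, 72, 648, 5832, 52488]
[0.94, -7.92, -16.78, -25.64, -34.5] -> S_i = 0.94 + -8.86*i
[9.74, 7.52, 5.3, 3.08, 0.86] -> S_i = 9.74 + -2.22*i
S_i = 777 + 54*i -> [777, 831, 885, 939, 993]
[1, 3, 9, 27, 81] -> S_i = 1*3^i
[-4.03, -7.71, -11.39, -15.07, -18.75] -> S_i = -4.03 + -3.68*i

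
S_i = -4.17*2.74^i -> [-4.17, -11.43, -31.31, -85.78, -235.04]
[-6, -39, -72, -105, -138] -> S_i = -6 + -33*i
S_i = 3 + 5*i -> [3, 8, 13, 18, 23]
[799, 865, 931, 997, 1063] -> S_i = 799 + 66*i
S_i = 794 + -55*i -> [794, 739, 684, 629, 574]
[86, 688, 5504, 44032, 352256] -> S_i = 86*8^i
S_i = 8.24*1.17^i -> [8.24, 9.64, 11.28, 13.2, 15.44]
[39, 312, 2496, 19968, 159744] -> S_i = 39*8^i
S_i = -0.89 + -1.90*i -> [-0.89, -2.79, -4.69, -6.59, -8.49]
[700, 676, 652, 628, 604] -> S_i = 700 + -24*i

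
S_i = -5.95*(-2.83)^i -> [-5.95, 16.84, -47.65, 134.86, -381.65]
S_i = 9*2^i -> [9, 18, 36, 72, 144]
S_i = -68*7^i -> [-68, -476, -3332, -23324, -163268]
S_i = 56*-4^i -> [56, -224, 896, -3584, 14336]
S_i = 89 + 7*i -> [89, 96, 103, 110, 117]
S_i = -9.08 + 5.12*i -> [-9.08, -3.96, 1.16, 6.28, 11.4]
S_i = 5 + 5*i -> [5, 10, 15, 20, 25]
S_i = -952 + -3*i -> [-952, -955, -958, -961, -964]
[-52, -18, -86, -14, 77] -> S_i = Random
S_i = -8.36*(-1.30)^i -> [-8.36, 10.87, -14.13, 18.37, -23.88]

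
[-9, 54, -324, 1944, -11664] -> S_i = -9*-6^i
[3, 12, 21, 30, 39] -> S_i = 3 + 9*i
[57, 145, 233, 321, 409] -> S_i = 57 + 88*i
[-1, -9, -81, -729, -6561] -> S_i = -1*9^i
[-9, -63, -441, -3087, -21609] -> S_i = -9*7^i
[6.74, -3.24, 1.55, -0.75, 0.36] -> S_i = 6.74*(-0.48)^i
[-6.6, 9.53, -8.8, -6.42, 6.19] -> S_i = Random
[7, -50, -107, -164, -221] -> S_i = 7 + -57*i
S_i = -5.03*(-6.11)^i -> [-5.03, 30.73, -187.78, 1147.34, -7010.24]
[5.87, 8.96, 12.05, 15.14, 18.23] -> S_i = 5.87 + 3.09*i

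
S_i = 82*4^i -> [82, 328, 1312, 5248, 20992]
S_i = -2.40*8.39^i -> [-2.4, -20.14, -168.94, -1417.42, -11892.11]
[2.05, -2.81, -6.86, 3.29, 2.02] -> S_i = Random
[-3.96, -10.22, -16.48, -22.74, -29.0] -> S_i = -3.96 + -6.26*i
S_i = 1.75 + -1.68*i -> [1.75, 0.07, -1.61, -3.29, -4.97]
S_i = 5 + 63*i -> [5, 68, 131, 194, 257]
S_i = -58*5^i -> [-58, -290, -1450, -7250, -36250]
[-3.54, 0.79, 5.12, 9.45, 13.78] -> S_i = -3.54 + 4.33*i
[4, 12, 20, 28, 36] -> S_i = 4 + 8*i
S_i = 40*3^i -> [40, 120, 360, 1080, 3240]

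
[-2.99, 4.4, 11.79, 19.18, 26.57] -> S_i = -2.99 + 7.39*i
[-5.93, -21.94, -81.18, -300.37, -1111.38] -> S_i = -5.93*3.70^i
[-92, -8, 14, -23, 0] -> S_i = Random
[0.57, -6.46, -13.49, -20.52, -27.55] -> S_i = 0.57 + -7.03*i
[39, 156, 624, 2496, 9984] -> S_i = 39*4^i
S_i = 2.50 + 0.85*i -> [2.5, 3.35, 4.2, 5.05, 5.9]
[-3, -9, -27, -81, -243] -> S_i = -3*3^i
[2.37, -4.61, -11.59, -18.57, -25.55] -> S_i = 2.37 + -6.98*i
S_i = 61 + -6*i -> [61, 55, 49, 43, 37]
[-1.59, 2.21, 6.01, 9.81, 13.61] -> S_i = -1.59 + 3.80*i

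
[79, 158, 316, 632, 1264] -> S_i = 79*2^i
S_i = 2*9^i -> [2, 18, 162, 1458, 13122]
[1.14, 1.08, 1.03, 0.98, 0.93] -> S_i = 1.14*0.95^i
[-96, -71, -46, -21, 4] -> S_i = -96 + 25*i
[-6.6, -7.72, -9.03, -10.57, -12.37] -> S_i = -6.60*1.17^i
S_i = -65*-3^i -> [-65, 195, -585, 1755, -5265]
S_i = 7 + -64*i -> [7, -57, -121, -185, -249]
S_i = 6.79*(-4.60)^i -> [6.79, -31.23, 143.68, -660.91, 3040.19]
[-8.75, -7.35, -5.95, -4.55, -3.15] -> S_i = -8.75 + 1.40*i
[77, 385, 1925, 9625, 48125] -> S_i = 77*5^i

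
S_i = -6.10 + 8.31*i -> [-6.1, 2.21, 10.52, 18.83, 27.14]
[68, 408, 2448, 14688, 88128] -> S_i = 68*6^i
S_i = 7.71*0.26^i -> [7.71, 2.0, 0.52, 0.14, 0.04]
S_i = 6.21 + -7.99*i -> [6.21, -1.78, -9.77, -17.76, -25.75]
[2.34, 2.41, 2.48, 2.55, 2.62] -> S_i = 2.34 + 0.07*i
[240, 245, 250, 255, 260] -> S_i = 240 + 5*i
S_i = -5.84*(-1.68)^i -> [-5.84, 9.81, -16.48, 27.69, -46.52]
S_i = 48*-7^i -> [48, -336, 2352, -16464, 115248]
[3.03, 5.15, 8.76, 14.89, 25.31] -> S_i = 3.03*1.70^i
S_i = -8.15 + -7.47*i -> [-8.15, -15.62, -23.09, -30.56, -38.03]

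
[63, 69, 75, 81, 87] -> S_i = 63 + 6*i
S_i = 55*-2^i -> [55, -110, 220, -440, 880]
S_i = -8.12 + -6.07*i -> [-8.12, -14.19, -20.26, -26.33, -32.4]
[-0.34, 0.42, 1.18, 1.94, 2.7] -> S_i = -0.34 + 0.76*i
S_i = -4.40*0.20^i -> [-4.4, -0.88, -0.18, -0.04, -0.01]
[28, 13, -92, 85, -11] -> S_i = Random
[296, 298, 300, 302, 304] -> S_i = 296 + 2*i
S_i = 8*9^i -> [8, 72, 648, 5832, 52488]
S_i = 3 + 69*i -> [3, 72, 141, 210, 279]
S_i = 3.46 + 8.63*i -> [3.46, 12.09, 20.72, 29.35, 37.98]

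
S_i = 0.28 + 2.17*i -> [0.28, 2.45, 4.62, 6.79, 8.96]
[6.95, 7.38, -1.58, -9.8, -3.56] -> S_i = Random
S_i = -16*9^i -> [-16, -144, -1296, -11664, -104976]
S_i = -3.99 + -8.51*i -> [-3.99, -12.5, -21.01, -29.52, -38.03]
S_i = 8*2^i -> [8, 16, 32, 64, 128]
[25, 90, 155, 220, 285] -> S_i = 25 + 65*i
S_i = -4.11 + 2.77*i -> [-4.11, -1.34, 1.43, 4.2, 6.97]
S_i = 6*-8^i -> [6, -48, 384, -3072, 24576]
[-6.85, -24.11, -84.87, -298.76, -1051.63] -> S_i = -6.85*3.52^i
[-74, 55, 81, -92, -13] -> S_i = Random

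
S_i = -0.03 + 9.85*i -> [-0.03, 9.82, 19.67, 29.52, 39.37]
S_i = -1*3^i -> [-1, -3, -9, -27, -81]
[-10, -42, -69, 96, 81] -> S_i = Random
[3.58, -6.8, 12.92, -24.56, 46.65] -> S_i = 3.58*(-1.90)^i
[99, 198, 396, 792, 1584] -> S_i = 99*2^i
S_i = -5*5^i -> [-5, -25, -125, -625, -3125]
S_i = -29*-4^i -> [-29, 116, -464, 1856, -7424]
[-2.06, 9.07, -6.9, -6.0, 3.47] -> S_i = Random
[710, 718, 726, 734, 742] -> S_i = 710 + 8*i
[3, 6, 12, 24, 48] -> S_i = 3*2^i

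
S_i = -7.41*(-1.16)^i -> [-7.41, 8.6, -9.97, 11.57, -13.42]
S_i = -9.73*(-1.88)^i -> [-9.73, 18.29, -34.39, 64.65, -121.55]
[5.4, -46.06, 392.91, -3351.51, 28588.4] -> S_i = 5.40*(-8.53)^i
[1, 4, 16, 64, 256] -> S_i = 1*4^i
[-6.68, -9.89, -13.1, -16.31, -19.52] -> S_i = -6.68 + -3.21*i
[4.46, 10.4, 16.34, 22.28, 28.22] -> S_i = 4.46 + 5.94*i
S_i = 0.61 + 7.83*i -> [0.61, 8.44, 16.27, 24.1, 31.93]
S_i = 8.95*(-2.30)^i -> [8.95, -20.58, 47.35, -108.89, 250.46]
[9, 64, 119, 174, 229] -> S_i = 9 + 55*i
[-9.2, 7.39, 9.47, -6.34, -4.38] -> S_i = Random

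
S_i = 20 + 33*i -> [20, 53, 86, 119, 152]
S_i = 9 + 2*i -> [9, 11, 13, 15, 17]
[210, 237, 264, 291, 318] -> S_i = 210 + 27*i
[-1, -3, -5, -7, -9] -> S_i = -1 + -2*i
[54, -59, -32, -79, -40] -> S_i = Random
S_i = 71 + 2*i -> [71, 73, 75, 77, 79]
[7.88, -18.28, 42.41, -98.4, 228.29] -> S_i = 7.88*(-2.32)^i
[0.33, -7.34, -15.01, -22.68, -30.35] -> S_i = 0.33 + -7.67*i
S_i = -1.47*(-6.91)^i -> [-1.47, 10.16, -70.19, 485.01, -3351.43]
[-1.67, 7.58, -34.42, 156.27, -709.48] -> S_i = -1.67*(-4.54)^i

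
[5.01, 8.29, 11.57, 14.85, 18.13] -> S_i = 5.01 + 3.28*i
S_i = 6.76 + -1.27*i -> [6.76, 5.49, 4.22, 2.95, 1.68]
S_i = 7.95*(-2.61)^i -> [7.95, -20.75, 54.16, -141.35, 368.92]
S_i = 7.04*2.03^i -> [7.04, 14.29, 29.01, 58.89, 119.55]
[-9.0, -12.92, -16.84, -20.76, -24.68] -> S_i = -9.00 + -3.92*i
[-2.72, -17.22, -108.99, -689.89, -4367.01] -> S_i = -2.72*6.33^i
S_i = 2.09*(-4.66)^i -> [2.09, -9.74, 45.39, -211.5, 985.58]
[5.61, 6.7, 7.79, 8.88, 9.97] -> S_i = 5.61 + 1.09*i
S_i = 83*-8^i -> [83, -664, 5312, -42496, 339968]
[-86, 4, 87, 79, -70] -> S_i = Random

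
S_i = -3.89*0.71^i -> [-3.89, -2.76, -1.96, -1.39, -0.99]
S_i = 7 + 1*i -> [7, 8, 9, 10, 11]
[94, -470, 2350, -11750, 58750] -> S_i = 94*-5^i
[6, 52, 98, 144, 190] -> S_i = 6 + 46*i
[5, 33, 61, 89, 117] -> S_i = 5 + 28*i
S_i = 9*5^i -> [9, 45, 225, 1125, 5625]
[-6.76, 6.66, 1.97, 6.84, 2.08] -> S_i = Random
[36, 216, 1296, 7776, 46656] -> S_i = 36*6^i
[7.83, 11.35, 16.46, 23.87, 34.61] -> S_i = 7.83*1.45^i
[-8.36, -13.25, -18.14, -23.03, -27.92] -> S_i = -8.36 + -4.89*i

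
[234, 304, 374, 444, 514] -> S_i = 234 + 70*i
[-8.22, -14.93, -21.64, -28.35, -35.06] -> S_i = -8.22 + -6.71*i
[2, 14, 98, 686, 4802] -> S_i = 2*7^i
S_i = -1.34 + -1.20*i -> [-1.34, -2.54, -3.74, -4.94, -6.14]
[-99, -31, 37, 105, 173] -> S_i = -99 + 68*i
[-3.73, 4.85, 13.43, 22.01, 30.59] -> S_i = -3.73 + 8.58*i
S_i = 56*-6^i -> [56, -336, 2016, -12096, 72576]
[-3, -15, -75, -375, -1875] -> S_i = -3*5^i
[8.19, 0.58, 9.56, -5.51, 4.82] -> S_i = Random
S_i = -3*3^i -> [-3, -9, -27, -81, -243]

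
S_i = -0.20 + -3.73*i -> [-0.2, -3.93, -7.66, -11.39, -15.12]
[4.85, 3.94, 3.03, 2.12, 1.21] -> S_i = 4.85 + -0.91*i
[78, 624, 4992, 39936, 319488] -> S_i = 78*8^i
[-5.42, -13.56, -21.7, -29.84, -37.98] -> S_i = -5.42 + -8.14*i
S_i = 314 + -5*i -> [314, 309, 304, 299, 294]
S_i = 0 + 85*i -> [0, 85, 170, 255, 340]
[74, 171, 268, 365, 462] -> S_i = 74 + 97*i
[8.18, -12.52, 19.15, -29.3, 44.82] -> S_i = 8.18*(-1.53)^i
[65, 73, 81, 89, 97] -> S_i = 65 + 8*i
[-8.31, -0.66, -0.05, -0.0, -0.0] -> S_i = -8.31*0.08^i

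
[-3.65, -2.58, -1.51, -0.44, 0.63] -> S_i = -3.65 + 1.07*i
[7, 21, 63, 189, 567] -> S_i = 7*3^i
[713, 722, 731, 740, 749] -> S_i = 713 + 9*i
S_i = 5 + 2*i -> [5, 7, 9, 11, 13]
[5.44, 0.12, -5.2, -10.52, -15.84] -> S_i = 5.44 + -5.32*i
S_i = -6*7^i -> [-6, -42, -294, -2058, -14406]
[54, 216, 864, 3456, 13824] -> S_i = 54*4^i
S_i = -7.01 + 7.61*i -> [-7.01, 0.6, 8.21, 15.82, 23.43]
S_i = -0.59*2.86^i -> [-0.59, -1.69, -4.83, -13.8, -39.47]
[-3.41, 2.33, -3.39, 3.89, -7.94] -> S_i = Random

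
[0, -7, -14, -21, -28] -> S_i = 0 + -7*i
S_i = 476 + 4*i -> [476, 480, 484, 488, 492]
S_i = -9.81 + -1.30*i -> [-9.81, -11.11, -12.41, -13.71, -15.01]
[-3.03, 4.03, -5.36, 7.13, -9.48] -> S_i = -3.03*(-1.33)^i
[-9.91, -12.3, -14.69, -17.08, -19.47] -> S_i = -9.91 + -2.39*i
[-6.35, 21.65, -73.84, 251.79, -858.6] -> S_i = -6.35*(-3.41)^i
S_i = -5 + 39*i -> [-5, 34, 73, 112, 151]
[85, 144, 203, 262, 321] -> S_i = 85 + 59*i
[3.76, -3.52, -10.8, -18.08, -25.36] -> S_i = 3.76 + -7.28*i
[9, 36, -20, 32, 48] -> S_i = Random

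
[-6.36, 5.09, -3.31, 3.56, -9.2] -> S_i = Random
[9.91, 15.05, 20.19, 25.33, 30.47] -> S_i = 9.91 + 5.14*i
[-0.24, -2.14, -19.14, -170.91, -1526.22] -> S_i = -0.24*8.93^i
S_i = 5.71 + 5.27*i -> [5.71, 10.98, 16.25, 21.52, 26.79]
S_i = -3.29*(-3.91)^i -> [-3.29, 12.86, -50.3, 196.66, -768.96]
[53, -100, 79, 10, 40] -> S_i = Random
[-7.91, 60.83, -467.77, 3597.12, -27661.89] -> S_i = -7.91*(-7.69)^i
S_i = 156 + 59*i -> [156, 215, 274, 333, 392]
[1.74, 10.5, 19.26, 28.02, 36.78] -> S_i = 1.74 + 8.76*i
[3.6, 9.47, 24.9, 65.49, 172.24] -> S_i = 3.60*2.63^i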